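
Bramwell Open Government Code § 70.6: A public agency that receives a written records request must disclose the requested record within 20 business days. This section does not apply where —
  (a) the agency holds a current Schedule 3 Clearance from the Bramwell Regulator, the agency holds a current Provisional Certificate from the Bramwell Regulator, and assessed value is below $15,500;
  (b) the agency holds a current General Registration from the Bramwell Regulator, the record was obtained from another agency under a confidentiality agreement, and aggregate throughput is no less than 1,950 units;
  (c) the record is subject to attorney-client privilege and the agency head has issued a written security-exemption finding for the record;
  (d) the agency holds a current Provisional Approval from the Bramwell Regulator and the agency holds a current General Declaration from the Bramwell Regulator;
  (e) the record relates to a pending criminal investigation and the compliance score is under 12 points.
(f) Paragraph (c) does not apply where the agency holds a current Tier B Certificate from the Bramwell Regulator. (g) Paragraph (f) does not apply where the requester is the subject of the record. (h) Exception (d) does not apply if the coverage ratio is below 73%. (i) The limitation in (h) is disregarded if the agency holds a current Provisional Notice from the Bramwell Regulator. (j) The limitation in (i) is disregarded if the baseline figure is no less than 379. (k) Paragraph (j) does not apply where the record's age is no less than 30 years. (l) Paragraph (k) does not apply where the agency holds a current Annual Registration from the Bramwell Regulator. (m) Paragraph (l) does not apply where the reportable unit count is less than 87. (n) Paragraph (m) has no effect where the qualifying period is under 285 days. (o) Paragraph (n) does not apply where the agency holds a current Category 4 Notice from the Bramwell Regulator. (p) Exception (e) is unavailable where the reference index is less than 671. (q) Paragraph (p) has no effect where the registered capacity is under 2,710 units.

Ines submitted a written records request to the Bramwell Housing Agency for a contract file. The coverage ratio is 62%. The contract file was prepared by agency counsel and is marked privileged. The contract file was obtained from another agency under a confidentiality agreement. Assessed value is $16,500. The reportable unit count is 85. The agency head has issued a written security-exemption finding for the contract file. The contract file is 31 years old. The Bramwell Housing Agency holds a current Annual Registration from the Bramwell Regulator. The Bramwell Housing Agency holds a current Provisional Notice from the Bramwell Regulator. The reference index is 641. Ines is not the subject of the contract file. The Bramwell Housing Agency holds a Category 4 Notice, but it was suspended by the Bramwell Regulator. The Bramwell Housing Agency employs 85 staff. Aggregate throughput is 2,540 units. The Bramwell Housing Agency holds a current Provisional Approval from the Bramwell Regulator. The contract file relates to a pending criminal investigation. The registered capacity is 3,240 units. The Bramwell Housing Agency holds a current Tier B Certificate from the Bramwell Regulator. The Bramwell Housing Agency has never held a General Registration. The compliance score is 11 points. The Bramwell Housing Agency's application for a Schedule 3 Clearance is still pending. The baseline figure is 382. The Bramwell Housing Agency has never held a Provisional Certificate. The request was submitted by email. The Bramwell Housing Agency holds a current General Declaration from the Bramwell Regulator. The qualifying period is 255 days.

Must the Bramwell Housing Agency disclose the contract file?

Exception (a) requires that the agency holds a current Schedule 3 Clearance from the Bramwell Regulator; but no current Schedule 3 Clearance is held, so (a) is unavailable.
Exception (b) requires that the agency holds a current General Registration from the Bramwell Regulator; but there is no General Registration in force, so (b) is unavailable.
Exception (c)'s conditions are all satisfied: the contract file is privileged; a written security-exemption finding has been issued. But: (f) applies — a current Tier B Certificate is held. (g) is not triggered (Ines is not the subject of the contract file), so (f) stands. So (c) is unavailable.
Exception (d) is satisfied on its face — a current Provisional Approval is held; a current General Declaration is held. But applying paragraphs (h)–(o): (h) operates against (d): the coverage ratio is 62%, below the 73% limit. (i) applies (a current Provisional Notice is held), but is set aside by (j): (j) operates against (i): the baseline figure is 382, meeting the 379 threshold. (k) would limit (j) — the record's age is 31 years, meeting the 30 years threshold — but (l) sets (k) aside: (l) operates against (k): a current Annual Registration is held. (m) would limit (l) — the reportable unit count is 85, less than the 87 limit — but (n) sets (m) aside: (n) operates against (m): the qualifying period is 255 days, under the 285 days limit. (o), which would lift (n), is not engaged — no current Category 4 Notice is held. So (d) is unavailable.
All of (e)'s requirements are met (the contract file relates to a pending investigation; the compliance score is 11 points, under the 12 points limit). But: (p) operates — the reference index is 641, less than the 671 limit. (q), which would lift (p), does not operate here — the registered capacity is 3,240 units, not under 2,710 units. Exception (e) does not apply.
Every exception is unavailable, so the rule governs.

Yes — the Bramwell Housing Agency must disclose the contract file.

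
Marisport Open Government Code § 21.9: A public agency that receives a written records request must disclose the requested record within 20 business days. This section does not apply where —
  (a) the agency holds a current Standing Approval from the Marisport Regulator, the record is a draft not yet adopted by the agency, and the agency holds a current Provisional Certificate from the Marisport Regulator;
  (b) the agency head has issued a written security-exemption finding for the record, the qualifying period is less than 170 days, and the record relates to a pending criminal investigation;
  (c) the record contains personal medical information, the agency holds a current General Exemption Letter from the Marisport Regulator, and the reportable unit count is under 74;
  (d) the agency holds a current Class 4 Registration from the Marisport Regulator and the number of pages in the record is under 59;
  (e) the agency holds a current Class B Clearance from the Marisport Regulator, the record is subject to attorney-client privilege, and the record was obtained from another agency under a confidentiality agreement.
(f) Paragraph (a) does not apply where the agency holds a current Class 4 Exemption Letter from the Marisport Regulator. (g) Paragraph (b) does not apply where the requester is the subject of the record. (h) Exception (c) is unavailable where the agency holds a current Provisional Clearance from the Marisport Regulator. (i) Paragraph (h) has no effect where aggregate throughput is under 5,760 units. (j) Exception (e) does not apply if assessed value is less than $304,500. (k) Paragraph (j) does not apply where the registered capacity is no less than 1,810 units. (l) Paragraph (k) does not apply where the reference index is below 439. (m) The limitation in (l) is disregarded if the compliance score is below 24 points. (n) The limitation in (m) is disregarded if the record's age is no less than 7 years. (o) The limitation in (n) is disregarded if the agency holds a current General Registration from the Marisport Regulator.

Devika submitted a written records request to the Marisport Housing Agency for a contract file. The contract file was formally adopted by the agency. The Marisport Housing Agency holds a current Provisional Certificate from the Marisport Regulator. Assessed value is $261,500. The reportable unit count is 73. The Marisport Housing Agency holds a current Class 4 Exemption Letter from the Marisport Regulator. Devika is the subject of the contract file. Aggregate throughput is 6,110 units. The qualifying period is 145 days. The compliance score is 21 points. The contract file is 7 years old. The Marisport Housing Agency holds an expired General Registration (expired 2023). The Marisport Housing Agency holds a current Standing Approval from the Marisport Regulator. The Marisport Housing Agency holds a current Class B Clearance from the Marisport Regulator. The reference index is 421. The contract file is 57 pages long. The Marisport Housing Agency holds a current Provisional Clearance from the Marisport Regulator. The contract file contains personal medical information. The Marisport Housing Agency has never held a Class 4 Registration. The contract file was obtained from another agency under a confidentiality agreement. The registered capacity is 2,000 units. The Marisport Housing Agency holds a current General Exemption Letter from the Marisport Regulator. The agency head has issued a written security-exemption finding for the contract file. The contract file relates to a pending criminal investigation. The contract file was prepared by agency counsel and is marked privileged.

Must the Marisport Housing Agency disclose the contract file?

Yes — the Marisport Housing Agency must disclose the contract file.

Exception (a) fails — the contract file has been formally adopted.
All of (b)'s requirements are met (a written security-exemption finding has been issued; the qualifying period is 145 days, less than the 170 days limit; the contract file relates to a pending investigation). But applying paragraph (g): (g) applies — Devika is the subject of the contract file. (b) is therefore removed.
Exception (c) is satisfied on its face — the contract file contains personal medical information; a current General Exemption Letter is held; the reportable unit count is 73, under the 74 limit. Turning to paragraphs (h)–(i): (h) is triggered — a current Provisional Clearance is held. (i) is not triggered (aggregate throughput is 6,110 units, not under 5,760 units), so (h) stands. (c) is therefore removed.
Exception (d) does not apply: the Class 4 Registration is not current.
Exception (e) is satisfied on its face — a current Class B Clearance is held; the contract file is privileged; the contract file was obtained under a confidentiality agreement. Turning to paragraphs (j)–(o): (j) operates against (e): assessed value is $261,500, less than the $304,500 limit. (k) would limit (j) — the registered capacity is 2,000 units, meeting the 1,810 units threshold — but (l) sets (k) aside: (l) operates against (k): the reference index is 421, below the 439 limit. (m) would limit (l) — the compliance score is 21 points, below the 24 points limit — but (n) sets (m) aside: (n) operates against (m): the record's age is 7 years, meeting the 7 years threshold. (o), which would lift (n), is inapplicable — no current General Registration is held. Exception (e) does not apply.
No exception applies. The general rule governs.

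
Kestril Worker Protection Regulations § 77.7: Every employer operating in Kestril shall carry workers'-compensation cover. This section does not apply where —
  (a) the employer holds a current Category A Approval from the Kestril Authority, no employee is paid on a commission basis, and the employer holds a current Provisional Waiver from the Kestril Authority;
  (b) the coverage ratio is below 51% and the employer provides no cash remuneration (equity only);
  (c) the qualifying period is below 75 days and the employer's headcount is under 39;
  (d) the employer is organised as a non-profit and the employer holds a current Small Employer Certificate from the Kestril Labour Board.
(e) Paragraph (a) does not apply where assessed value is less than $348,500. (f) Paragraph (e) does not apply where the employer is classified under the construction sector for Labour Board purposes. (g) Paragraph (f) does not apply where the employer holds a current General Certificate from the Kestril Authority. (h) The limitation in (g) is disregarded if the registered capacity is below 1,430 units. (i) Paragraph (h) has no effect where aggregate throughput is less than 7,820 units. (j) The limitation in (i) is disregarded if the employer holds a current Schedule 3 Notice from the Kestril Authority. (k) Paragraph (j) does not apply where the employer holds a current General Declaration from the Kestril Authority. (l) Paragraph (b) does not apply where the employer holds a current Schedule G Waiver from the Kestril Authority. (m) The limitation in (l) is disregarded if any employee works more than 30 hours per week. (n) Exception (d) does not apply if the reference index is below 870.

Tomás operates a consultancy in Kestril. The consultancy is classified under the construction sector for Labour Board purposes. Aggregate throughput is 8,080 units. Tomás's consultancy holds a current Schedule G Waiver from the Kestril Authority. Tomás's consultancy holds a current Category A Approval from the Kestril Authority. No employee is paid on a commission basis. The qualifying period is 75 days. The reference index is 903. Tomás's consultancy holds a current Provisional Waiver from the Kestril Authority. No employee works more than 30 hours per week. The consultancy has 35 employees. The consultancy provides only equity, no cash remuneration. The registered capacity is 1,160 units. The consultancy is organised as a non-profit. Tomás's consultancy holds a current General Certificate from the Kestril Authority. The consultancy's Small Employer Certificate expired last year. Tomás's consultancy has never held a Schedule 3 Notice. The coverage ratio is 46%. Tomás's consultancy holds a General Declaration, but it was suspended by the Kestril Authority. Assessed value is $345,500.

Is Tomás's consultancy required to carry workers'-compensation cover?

Exception (a): a current Category A Approval is held; no employee is paid on commission; a current Provisional Waiver is held — every condition holds. As to paragraphs (e)–(k): (e) would limit (a) — assessed value is $345,500, less than the $348,500 limit — but (f) sets (e) aside: (f) applies — the consultancy is classified under the construction sector. (g) would limit (f) — a current General Certificate is held — but (h) sets (g) aside: (h) is engaged — the registered capacity is 1,160 units, below the 1,430 units limit. (i) is not engaged (aggregate throughput is 8,080 units, not less than 7,820 units), so (h) stands. So (a) applies.
Exception (b): the coverage ratio is 46%, below the 51% limit; remuneration is equity-only — every condition holds. But applying paragraphs (l)–(m): (l) operates against (b): a current Schedule G Waiver is held. (m) is inapplicable (no employee exceeds 30 hours/week), so (l) stands. So (b) is unavailable.
Exception (c) does not apply: the qualifying period is 75 days, not below 75 days.
Exception (d) does not apply: the Small Employer Certificate has expired.

No — exception (a) applies; Tomás's consultancy is not required to carry workers'-compensation cover.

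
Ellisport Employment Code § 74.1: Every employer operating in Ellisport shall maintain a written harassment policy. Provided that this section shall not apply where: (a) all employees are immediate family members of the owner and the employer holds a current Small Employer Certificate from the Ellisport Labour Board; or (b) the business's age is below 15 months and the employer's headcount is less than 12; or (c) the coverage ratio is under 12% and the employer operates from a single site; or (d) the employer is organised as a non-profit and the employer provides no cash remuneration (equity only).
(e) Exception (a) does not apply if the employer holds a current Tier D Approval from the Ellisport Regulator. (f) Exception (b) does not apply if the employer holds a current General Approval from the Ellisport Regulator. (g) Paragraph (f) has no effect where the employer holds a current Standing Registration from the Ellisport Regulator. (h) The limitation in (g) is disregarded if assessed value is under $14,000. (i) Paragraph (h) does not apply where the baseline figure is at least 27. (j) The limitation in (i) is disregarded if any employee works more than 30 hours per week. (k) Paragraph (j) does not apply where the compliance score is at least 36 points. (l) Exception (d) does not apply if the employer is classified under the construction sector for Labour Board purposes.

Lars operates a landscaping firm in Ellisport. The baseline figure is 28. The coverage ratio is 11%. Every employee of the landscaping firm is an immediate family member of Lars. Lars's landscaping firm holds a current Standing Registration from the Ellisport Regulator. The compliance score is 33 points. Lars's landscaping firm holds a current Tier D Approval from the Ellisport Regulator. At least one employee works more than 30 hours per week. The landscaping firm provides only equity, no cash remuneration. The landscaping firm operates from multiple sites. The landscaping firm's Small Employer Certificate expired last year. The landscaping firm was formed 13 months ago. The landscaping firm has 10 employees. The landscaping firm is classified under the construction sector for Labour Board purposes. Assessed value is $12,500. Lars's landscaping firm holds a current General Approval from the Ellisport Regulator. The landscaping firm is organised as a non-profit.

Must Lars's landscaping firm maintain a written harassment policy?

Yes — Lars's landscaping firm must maintain a written harassment policy.

Exception (a) requires that the employer holds a current Small Employer Certificate from the Ellisport Labour Board; but the Small Employer Certificate has expired, so (a) is unavailable.
All of (b)'s requirements are met (the business's age is 13 months, below the 15 months limit; the employer's headcount is 10, less than the 12 limit). Turning to paragraphs (f)–(k): (f) operates against (b): a current General Approval is held. (g) is triggered (a current Standing Registration is held), but yields to (h): (h) operates against (g): assessed value is $12,500, under the $14,000 limit. (i) would limit (h) — the baseline figure is 28, meeting the 27 threshold — but (j) sets (i) aside: (j) operates against (i): at least one employee exceeds 30 hours/week. (k) is not triggered (the compliance score is 33 points, short of 36 points), so (j) stands. (b) is therefore removed.
Exception (c) requires that the employer operates from a single site; but the employer operates from multiple sites, so (c) is unavailable.
All of (d)'s requirements are met (the employer is a non-profit; remuneration is equity-only). However, paragraph (l) must be considered: (l) is engaged — the landscaping firm is classified under the construction sector. So (d) is unavailable.
No exception is made out. Lars's landscaping firm falls within the general rule.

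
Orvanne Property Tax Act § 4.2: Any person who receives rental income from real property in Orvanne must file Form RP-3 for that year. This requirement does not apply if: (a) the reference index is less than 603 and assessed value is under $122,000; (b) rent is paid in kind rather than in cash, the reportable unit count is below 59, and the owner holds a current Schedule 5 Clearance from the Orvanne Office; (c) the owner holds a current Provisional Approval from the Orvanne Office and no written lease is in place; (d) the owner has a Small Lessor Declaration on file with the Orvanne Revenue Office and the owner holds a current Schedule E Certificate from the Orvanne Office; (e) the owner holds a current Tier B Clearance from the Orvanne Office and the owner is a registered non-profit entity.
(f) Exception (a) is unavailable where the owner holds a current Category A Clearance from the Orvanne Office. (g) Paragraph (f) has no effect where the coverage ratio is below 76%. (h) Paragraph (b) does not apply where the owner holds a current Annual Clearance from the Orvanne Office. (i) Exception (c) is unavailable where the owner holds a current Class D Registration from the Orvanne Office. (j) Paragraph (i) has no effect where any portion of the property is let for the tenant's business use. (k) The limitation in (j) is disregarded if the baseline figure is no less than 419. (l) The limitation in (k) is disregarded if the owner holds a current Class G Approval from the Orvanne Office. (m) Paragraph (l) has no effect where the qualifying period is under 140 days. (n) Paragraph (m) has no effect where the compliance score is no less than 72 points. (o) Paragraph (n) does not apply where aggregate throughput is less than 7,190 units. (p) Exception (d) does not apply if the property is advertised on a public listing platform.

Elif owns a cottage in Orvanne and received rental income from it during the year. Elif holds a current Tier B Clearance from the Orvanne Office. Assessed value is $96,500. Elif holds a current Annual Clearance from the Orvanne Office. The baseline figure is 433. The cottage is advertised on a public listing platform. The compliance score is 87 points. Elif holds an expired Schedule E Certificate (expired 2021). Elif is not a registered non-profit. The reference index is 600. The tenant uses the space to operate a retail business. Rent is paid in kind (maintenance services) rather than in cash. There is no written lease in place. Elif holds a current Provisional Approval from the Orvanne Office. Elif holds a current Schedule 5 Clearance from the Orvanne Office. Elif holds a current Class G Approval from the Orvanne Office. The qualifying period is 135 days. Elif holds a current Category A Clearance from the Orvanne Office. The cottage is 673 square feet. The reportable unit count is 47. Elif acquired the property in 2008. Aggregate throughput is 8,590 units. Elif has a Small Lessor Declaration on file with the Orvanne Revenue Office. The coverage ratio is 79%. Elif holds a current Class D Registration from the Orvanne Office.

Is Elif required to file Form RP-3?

Exception (a) is satisfied on its face — the reference index is 600, less than the 603 limit; assessed value is $96,500, under the $122,000 limit. Turning to paragraphs (f)–(g): (f) operates against (a): a current Category A Clearance is held. (g) does not operate here (the coverage ratio is 79%, not below 76%), so (f) stands. (a) is therefore removed.
Exception (b) is satisfied on its face — rent is paid in kind; the reportable unit count is 47, below the 59 limit; a current Schedule 5 Clearance is held. Turning to paragraph (h): (h) applies — a current Annual Clearance is held. (b) is therefore removed.
Exception (c)'s conditions are all satisfied: a current Provisional Approval is held; there is no written lease. Applying paragraphs (i)–(o): (i) would limit (c) — a current Class D Registration is held — but (j) sets (i) aside: (j) is engaged — the space is let for business use. (k) would limit (j) — the baseline figure is 433, meeting the 419 threshold — but (l) sets (k) aside: (l) applies — a current Class G Approval is held. (m) would limit (l) — the qualifying period is 135 days, under the 140 days limit — but (n) sets (m) aside: (n) operates against (m): the compliance score is 87 points, meeting the 72 points threshold. (o), which would lift (n), is not engaged — aggregate throughput is 8,590 units, not less than 7,190 units. So (c) applies.
Exception (d) requires that the owner holds a current Schedule E Certificate from the Orvanne Office; but the Schedule E Certificate is not current, so (d) is unavailable.
Exception (e) requires that the owner is a registered non-profit entity; but Elif is not a registered non-profit, so (e) is unavailable.

No — exception (c) applies; Elif is not required to file Form RP-3.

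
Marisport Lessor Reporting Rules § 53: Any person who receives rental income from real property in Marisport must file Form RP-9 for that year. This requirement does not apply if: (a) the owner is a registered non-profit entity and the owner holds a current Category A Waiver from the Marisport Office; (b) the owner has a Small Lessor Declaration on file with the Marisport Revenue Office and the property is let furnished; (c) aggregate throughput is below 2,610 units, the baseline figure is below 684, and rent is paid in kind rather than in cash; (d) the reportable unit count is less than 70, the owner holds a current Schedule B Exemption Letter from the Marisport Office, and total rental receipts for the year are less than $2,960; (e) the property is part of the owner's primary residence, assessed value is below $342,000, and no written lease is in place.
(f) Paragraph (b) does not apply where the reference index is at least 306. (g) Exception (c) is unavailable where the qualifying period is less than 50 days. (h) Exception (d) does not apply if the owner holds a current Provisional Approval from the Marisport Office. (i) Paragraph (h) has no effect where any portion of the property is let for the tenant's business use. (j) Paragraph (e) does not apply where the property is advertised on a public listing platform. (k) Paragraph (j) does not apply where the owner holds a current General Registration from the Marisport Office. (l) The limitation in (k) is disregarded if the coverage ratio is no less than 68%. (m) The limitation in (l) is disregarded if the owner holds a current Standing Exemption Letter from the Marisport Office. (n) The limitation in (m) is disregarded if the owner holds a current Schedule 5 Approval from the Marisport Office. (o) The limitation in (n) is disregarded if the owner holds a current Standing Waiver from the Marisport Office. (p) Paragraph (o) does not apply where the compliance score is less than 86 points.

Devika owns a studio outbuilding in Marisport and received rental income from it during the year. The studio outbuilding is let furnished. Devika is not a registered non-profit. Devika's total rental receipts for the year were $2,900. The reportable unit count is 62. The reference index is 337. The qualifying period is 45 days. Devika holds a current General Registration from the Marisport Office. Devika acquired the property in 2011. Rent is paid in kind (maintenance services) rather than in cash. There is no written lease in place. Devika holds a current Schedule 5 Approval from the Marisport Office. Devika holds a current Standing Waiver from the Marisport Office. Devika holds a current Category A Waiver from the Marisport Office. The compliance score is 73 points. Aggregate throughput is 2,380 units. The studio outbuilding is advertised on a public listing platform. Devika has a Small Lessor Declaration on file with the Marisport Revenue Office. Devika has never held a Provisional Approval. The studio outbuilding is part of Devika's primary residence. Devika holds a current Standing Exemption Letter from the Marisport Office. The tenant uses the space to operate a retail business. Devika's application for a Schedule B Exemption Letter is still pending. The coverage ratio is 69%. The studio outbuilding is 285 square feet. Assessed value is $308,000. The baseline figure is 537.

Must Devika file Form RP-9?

Exception (a) fails — Devika is not a registered non-profit.
Exception (b) is satisfied on its face — a Small Lessor Declaration is on file; the property is let furnished. However, paragraph (f) must be considered: (f) operates against (b): the reference index is 337, meeting the 306 threshold. So (b) is unavailable.
Exception (c)'s conditions are all satisfied: aggregate throughput is 2,380 units, below the 2,610 units limit; the baseline figure is 537, below the 684 limit; rent is paid in kind. However, paragraph (g) must be considered: (g) operates against (c): the qualifying period is 45 days, less than the 50 days limit. (c) is therefore removed.
Exception (d) requires that the owner holds a current Schedule B Exemption Letter from the Marisport Office; but there is no Schedule B Exemption Letter in force, so (d) is unavailable.
Exception (e)'s conditions are all satisfied: the studio outbuilding is part of the primary residence; assessed value is $308,000, below the $342,000 limit; there is no written lease. Turning to paragraphs (j)–(p): (j) applies — the property is publicly advertised. (k) would limit (j) — a current General Registration is held — but (l) sets (k) aside: (l) applies — the coverage ratio is 69%, meeting the 68% threshold. (m) would limit (l) — a current Standing Exemption Letter is held — but (n) sets (m) aside: (n) operates — a current Schedule 5 Approval is held. (o) would limit (n) — a current Standing Waiver is held — but (p) sets (o) aside: (p) operates against (o): the compliance score is 73 points, less than the 86 points limit. Exception (e) does not apply.
No exception displaces § 53.

Yes — Devika must file Form RP-9.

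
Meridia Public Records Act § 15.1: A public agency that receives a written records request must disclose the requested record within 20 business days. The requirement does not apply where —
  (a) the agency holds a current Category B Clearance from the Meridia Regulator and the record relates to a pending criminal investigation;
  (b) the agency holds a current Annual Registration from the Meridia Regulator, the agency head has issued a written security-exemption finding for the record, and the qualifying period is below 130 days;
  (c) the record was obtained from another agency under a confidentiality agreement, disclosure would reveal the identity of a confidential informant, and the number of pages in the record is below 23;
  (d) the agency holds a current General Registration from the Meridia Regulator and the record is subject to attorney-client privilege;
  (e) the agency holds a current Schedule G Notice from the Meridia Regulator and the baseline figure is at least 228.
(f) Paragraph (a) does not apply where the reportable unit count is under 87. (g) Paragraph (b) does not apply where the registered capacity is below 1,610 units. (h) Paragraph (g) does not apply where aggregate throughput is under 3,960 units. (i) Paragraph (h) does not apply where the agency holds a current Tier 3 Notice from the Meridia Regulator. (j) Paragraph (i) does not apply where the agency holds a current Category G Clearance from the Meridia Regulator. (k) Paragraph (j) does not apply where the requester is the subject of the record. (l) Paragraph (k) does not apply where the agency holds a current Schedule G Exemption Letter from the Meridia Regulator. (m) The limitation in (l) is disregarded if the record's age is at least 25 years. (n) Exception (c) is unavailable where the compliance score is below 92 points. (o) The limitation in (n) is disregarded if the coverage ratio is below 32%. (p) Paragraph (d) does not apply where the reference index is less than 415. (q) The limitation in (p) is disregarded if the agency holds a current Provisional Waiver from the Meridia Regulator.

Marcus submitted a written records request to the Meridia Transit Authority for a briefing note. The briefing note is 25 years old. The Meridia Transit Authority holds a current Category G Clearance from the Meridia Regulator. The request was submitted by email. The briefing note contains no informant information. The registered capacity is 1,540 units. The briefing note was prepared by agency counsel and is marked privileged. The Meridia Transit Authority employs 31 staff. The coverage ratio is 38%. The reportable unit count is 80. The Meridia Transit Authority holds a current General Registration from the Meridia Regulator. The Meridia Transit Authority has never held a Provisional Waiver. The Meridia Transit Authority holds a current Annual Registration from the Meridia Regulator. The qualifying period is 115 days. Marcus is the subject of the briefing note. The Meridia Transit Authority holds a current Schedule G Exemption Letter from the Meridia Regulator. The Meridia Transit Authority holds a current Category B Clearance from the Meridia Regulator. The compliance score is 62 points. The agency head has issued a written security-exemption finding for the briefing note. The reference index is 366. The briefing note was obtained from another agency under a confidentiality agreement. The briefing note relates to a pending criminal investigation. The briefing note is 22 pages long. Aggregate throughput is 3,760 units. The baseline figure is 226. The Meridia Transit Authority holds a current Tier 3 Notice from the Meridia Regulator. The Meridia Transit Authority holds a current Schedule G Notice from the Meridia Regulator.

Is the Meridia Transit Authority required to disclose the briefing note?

Exception (a) is satisfied on its face — a current Category B Clearance is held; the briefing note relates to a pending investigation. But: (f) operates against (a): the reportable unit count is 80, under the 87 limit. So (a) is unavailable.
All of (b)'s requirements are met (a current Annual Registration is held; a written security-exemption finding has been issued; the qualifying period is 115 days, below the 130 days limit). But: (g) operates — the registered capacity is 1,540 units, below the 1,610 units limit. (h) operates (aggregate throughput is 3,760 units, under the 3,960 units limit), but yields to (i): (i) is triggered — a current Tier 3 Notice is held. (j) is triggered (a current Category G Clearance is held), but is displaced by (k): (k) operates against (j): Marcus is the subject of the briefing note. (l) would limit (k) — a current Schedule G Exemption Letter is held — but (m) sets (l) aside: (m) operates against (l): the record's age is 25 years, meeting the 25 years threshold. (b) is therefore removed.
Exception (c) requires that disclosure would reveal the identity of a confidential informant; but the briefing note contains no informant information, so (c) is unavailable.
All of (d)'s requirements are met (a current General Registration is held; the briefing note is privileged). However, paragraphs (p)–(q) must be considered: (p) operates against (d): the reference index is 366, less than the 415 limit. (q) is inapplicable (no current Provisional Waiver is held), so (p) stands. Exception (d) does not apply.
Exception (e) fails — the baseline figure is 226, short of 228.
No exception applies. The general rule governs.

Yes — the Meridia Transit Authority must disclose the briefing note.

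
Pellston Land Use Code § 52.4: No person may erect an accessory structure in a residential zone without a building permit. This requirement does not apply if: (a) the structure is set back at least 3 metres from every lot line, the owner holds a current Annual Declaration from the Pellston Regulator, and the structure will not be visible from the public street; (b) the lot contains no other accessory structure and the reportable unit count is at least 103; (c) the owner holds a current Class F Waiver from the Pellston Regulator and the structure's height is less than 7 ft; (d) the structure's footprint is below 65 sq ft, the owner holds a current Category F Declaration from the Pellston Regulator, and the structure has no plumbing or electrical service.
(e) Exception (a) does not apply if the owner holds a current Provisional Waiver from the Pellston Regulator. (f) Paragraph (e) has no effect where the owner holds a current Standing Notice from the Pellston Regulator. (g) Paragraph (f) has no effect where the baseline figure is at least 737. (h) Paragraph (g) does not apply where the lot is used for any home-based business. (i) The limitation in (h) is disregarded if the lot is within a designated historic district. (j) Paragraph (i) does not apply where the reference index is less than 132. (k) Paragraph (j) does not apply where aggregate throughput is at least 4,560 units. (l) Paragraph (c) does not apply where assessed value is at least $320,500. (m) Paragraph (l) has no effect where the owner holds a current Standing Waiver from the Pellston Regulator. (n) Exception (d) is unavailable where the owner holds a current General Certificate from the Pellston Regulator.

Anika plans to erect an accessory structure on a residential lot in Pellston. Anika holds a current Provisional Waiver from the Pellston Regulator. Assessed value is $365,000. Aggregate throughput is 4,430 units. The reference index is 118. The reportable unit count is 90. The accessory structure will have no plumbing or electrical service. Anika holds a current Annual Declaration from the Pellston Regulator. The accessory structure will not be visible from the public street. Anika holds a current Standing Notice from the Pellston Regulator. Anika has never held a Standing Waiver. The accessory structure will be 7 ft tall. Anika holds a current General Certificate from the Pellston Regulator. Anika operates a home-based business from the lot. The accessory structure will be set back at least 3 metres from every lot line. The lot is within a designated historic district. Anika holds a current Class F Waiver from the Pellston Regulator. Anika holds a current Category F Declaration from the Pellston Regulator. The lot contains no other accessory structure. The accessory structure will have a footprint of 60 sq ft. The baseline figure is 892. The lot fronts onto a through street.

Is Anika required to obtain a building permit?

No — exception (a) applies; Anika does not need a building permit.

Exception (a) is satisfied on its face — the setback is at least 3 m on every side; a current Annual Declaration is held; the structure will not be visible from the street. Under paragraphs (e)–(k): (e) is triggered (a current Provisional Waiver is held), but is overridden by (f): (f) operates against (e): a current Standing Notice is held. (g) would limit (f) — the baseline figure is 892, meeting the 737 threshold — but (h) sets (g) aside: (h) applies — a home-based business operates on the lot. (i) would limit (h) — the lot is in a historic district — but (j) sets (i) aside: (j) is engaged — the reference index is 118, less than the 132 limit. (k) is inapplicable (aggregate throughput is 4,430 units, short of 4,560 units), so (j) stands. (a) remains available.
Exception (b) fails — the reportable unit count is 90, short of 103.
Exception (c) requires that the structure's height is less than 7 ft; but the structure's height is 7 ft, not less than 7 ft, so (c) is unavailable.
All of (d)'s requirements are met (the structure's footprint is 60 sq ft, below the 65 sq ft limit; a current Category F Declaration is held; there is no plumbing or electrical service). Turning to paragraph (n): (n) is triggered — a current General Certificate is held. So (d) is unavailable.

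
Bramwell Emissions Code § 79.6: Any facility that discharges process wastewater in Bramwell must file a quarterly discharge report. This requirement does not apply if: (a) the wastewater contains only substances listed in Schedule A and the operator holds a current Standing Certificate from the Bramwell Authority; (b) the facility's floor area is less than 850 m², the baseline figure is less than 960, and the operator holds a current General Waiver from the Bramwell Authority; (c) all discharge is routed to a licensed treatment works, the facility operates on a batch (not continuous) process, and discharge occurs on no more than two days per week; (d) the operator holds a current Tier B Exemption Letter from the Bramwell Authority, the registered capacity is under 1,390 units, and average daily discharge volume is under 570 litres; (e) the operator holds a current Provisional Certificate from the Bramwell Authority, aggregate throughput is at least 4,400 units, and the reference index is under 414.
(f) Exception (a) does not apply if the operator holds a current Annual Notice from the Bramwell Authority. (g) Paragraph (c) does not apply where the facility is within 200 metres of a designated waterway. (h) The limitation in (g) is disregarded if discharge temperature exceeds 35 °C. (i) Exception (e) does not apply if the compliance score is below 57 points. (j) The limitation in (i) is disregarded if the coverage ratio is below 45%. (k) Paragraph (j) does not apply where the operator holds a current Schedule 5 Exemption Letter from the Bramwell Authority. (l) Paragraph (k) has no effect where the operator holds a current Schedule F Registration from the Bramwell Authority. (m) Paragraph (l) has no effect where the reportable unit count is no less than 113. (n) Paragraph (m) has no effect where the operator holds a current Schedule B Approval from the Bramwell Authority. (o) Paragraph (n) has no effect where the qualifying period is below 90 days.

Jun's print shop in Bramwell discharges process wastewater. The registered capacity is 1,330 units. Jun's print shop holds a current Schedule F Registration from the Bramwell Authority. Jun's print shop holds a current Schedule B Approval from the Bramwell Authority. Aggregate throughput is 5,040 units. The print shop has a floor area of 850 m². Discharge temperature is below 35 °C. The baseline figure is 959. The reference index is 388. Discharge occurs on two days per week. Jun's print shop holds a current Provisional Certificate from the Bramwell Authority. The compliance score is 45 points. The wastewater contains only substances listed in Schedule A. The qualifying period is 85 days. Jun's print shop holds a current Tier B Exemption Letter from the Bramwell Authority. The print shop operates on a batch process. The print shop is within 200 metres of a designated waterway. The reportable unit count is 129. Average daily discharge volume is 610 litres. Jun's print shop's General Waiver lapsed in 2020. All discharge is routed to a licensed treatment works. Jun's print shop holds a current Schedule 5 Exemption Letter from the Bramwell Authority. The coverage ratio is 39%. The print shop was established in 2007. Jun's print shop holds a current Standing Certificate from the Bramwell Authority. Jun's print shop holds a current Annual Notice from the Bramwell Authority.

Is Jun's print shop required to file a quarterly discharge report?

Yes — Jun's print shop must file a quarterly discharge report.

Exception (a)'s conditions are all satisfied: the wastewater is Schedule-A-only; a current Standing Certificate is held. However, paragraph (f) must be considered: (f) operates against (a): a current Annual Notice is held. (a) is therefore removed.
Exception (b) requires that the facility's floor area is less than 850 m²; but the facility's floor area is 850 m², not less than 850 m², so (b) is unavailable.
All of (c)'s requirements are met (discharge is routed to a licensed treatment works; the facility operates on a batch process; discharge occurs on no more than two days per week). Turning to paragraphs (g)–(h): (g) operates — the print shop is within 200 m of a designated waterway. (h), which would lift (g), is not engaged — discharge temperature is below 35 °C. (c) is therefore removed.
Exception (d) fails — average daily discharge volume is 610 litres, not under 570 litres.
Exception (e): a current Provisional Certificate is held; aggregate throughput is 5,040 units, meeting the 4,400 units threshold; the reference index is 388, under the 414 limit — every condition holds. Turning to paragraphs (i)–(o): (i) operates — the compliance score is 45 points, below the 57 points limit. (j) operates (the coverage ratio is 39%, below the 45% limit), but is displaced by (k): (k) operates against (j): a current Schedule 5 Exemption Letter is held. (l) would limit (k) — a current Schedule F Registration is held — but (m) sets (l) aside: (m) applies — the reportable unit count is 129, meeting the 113 threshold. (n) is engaged (a current Schedule B Approval is held), but is itself disapplied by (o): (o) is engaged — the qualifying period is 85 days, below the 90 days limit. So (e) is unavailable.
No exception displaces § 79.6.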